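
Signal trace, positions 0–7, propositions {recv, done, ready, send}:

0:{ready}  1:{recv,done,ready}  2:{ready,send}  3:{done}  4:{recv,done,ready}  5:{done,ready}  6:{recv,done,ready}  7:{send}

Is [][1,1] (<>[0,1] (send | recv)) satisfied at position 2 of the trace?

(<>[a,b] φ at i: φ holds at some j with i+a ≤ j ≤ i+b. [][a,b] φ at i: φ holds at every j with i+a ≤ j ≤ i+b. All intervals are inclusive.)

Holds

Check <>[0,1] (send | recv) at every j in [3,3]:
  j=3: holds (witness at 4)
All positions satisfy it → formula holds.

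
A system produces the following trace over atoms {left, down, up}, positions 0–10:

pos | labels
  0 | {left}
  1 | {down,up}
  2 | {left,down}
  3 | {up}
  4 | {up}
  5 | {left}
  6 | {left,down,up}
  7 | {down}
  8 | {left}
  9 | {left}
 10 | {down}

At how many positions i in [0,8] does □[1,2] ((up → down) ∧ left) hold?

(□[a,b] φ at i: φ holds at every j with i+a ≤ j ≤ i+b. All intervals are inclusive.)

2

Evaluate at each i in [0,8]:
  i=0: ✗ (fails at j=1)
  i=1: ✗ (fails at j=3)
  i=2: ✗ (fails at j=3)
  i=3: ✗ (fails at j=4)
  i=4: ✓ (all of [5,6])
  i=5: ✗ (fails at j=7)
  i=6: ✗ (fails at j=7)
  i=7: ✓ (all of [8,9])
  i=8: ✗ (fails at j=10)
Positions where it holds: {4, 7} → 2.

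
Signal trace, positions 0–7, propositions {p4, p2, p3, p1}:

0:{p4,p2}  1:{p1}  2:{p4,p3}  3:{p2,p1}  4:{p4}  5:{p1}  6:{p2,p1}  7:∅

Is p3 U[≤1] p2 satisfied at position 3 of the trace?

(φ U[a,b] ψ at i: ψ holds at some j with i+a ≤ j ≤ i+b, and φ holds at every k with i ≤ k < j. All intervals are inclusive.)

Holds

Need some j in [3,4] with p2, and p3 at every k in [3,j-1].
  j=3: p2 holds; no prefix to check → satisfied.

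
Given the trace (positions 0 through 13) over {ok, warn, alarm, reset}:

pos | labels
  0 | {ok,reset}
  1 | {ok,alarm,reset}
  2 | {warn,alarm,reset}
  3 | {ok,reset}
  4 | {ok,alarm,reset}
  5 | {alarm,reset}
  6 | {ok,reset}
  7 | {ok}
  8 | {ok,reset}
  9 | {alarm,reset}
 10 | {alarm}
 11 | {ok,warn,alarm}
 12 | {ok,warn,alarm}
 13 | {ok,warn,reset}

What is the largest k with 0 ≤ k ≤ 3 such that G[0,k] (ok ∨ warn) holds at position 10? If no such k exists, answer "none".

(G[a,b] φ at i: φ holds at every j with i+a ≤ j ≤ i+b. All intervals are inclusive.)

none

(ok ∨ warn) must hold from j=10 onward; find where it first fails.
  j=10: fails → no k works.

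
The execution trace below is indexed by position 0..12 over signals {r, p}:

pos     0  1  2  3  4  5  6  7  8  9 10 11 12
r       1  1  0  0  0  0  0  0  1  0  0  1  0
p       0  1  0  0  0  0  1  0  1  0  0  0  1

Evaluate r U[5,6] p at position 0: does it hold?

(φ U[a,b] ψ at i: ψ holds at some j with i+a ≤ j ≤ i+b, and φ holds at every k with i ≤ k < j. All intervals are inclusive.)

False

Need some j in [5,6] with p, and r at every k in [0,j-1].
  j=5: p false.
  j=6: p holds, but r fails at k=2 → not this j.
No j in the window works → until fails.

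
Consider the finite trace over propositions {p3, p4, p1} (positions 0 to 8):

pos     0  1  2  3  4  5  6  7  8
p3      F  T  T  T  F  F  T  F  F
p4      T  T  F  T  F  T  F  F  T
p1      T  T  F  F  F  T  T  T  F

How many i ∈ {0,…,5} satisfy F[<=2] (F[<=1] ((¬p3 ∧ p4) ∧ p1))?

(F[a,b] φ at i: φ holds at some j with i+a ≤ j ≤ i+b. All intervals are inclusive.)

5

Evaluate at each i in [0,5]:
  i=0: ✓ (witness j=0)
  i=1: ✗ (none in [1,3])
  i=2: ✓ (witness j=4)
  i=3: ✓ (witness j=4)
  i=4: ✓ (witness j=4)
  i=5: ✓ (witness j=5)
Positions where it holds: {0, 2, 3, 4, 5} → 5.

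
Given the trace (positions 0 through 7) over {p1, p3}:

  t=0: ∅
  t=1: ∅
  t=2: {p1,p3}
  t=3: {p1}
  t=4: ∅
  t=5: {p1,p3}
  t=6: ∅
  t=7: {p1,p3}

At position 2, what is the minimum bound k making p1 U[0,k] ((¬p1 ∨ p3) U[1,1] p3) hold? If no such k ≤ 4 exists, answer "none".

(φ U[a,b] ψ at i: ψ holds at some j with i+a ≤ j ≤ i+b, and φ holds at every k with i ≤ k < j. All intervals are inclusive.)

Need earliest j ≥ 2 with ((¬p1 ∨ p3) U[1,1] p3), and p1 at every k in [2,j-1].
  j=2: rhs fails.
  j=3: rhs fails.
  j=4: rhs holds; lhs holds on [2,3]. k = 2.

2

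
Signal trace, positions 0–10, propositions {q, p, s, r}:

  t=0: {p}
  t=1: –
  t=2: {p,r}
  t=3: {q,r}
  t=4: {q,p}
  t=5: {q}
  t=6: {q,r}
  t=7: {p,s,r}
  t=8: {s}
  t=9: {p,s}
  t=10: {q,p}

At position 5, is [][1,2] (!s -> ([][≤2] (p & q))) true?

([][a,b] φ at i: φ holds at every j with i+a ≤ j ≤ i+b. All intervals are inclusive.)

Does not hold

Check (!s -> ([][≤2] (p & q))) at every j in [6,7]:
  j=6: antecedent true; consequent fails at 6 → ✗
  j=7: antecedent false → ✓
Fails at j=6 → formula fails.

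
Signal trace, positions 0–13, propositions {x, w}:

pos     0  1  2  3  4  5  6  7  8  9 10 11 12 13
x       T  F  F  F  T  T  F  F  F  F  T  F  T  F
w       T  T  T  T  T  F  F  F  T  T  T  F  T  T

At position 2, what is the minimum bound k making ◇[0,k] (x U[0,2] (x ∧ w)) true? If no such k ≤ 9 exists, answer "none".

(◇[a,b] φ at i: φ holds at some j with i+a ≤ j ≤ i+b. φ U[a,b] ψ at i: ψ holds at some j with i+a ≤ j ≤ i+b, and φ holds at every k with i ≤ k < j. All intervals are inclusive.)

2

Scan j = 2,3,… for (x U[0,2] (x ∧ w)):
  j=2: fails
  j=3: fails
  j=4: holds
First hit at j=4, so smallest k = 4-2 = 2.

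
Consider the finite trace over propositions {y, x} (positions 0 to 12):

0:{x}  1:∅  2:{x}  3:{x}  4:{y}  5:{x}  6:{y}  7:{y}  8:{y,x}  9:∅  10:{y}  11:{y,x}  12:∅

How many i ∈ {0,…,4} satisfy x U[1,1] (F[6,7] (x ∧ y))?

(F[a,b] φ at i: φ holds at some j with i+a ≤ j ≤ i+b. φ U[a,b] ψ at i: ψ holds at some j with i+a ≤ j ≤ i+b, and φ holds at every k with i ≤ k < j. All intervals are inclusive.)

2

Evaluate at each i in [0,4]:
  i=0: ✓ (rhs at j=1; lhs holds on [0,0])
  i=1: ✗ (lhs fails at k=1 before rhs at j=2)
  i=2: ✗ (no rhs in [3,3])
  i=3: ✓ (rhs at j=4; lhs holds on [3,3])
  i=4: ✗ (lhs fails at k=4 before rhs at j=5)
Positions where it holds: {0, 3} → 2.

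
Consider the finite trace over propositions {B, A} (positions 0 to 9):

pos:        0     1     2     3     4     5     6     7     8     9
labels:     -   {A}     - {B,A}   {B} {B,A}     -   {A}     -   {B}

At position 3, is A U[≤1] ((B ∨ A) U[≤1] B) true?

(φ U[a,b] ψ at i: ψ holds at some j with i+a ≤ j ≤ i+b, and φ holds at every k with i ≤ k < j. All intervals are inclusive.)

Need some j in [3,4] with ((B ∨ A) U[≤1] B), and A at every k in [3,j-1].
  j=3: ((B ∨ A) U[≤1] B) holds; no prefix to check → satisfied.

Holds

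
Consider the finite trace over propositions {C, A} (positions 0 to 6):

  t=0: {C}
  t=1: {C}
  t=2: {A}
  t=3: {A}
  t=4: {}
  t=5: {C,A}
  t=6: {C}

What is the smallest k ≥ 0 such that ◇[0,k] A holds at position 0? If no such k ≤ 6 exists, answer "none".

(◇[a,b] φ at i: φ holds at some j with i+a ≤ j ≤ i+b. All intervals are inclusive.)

2

Scan j = 0,1,… for A:
  j=0: fails
  j=1: fails
  j=2: holds
First hit at j=2, so smallest k = 2-0 = 2.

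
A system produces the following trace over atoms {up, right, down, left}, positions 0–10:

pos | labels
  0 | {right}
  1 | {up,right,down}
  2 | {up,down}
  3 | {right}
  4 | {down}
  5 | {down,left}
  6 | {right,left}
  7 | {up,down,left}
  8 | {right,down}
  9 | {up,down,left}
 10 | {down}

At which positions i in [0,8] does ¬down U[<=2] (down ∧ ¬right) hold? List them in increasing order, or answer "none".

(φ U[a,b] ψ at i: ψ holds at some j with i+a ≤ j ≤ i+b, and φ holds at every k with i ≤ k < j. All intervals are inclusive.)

2, 3, 4, 5, 6, 7

Evaluate at each i in [0,8]:
  i=0: ✗ (lhs fails at k=1 before rhs at j=2)
  i=1: ✗ (lhs fails at k=1 before rhs at j=2)
  i=2: ✓ (rhs at j=2)
  i=3: ✓ (rhs at j=4; lhs holds on [3,3])
  i=4: ✓ (rhs at j=4)
  i=5: ✓ (rhs at j=5)
  i=6: ✓ (rhs at j=7; lhs holds on [6,6])
  i=7: ✓ (rhs at j=7)
  i=8: ✗ (lhs fails at k=8 before rhs at j=9)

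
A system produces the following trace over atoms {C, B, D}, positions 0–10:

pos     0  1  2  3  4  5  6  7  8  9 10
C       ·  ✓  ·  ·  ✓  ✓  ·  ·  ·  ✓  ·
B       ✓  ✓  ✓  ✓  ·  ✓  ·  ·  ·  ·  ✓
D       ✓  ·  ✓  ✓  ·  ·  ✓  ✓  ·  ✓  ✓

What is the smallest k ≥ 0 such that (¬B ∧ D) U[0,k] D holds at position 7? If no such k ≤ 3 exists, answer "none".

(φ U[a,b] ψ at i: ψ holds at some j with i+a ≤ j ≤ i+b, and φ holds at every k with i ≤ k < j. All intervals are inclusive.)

0

Need earliest j ≥ 7 with D, and (¬B ∧ D) at every k in [7,j-1].
  j=7: rhs holds (empty prefix). k = 0.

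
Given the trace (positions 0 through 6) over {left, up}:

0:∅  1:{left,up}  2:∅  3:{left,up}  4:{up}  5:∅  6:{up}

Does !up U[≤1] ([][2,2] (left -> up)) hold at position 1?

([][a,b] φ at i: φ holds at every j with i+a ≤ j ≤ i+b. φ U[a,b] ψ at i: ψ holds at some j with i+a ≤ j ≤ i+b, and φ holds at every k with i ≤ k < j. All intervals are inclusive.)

Need some j in [1,2] with [][2,2] (left -> up), and !up at every k in [1,j-1].
  j=1: [][2,2] (left -> up) holds; no prefix to check → satisfied.

Holds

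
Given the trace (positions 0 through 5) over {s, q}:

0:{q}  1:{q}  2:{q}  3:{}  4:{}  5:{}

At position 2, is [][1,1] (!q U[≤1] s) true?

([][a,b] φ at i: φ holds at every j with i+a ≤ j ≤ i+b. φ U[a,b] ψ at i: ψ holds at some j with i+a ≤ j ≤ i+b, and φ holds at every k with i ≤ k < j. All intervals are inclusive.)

Check (!q U[≤1] s) at every j in [3,3]:
  j=3: fails
Fails at j=3 → formula fails.

No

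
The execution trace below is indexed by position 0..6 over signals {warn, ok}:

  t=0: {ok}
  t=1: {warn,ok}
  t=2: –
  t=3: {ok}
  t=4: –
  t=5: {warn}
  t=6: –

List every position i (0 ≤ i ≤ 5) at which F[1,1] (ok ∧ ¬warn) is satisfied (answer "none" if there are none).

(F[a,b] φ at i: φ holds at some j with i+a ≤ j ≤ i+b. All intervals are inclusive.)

Evaluate at each i in [0,5]:
  i=0: ✗ (none in [1,1])
  i=1: ✗ (none in [2,2])
  i=2: ✓ (witness j=3)
  i=3: ✗ (none in [4,4])
  i=4: ✗ (none in [5,5])
  i=5: ✗ (none in [6,6])

2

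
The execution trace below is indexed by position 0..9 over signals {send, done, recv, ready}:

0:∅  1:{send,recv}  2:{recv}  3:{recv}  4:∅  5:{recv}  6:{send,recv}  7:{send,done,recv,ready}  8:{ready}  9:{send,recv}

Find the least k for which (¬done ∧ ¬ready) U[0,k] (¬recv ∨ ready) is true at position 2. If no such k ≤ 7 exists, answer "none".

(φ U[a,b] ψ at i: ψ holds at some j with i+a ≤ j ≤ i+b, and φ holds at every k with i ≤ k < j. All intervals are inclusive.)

2

Need earliest j ≥ 2 with (¬recv ∨ ready), and (¬done ∧ ¬ready) at every k in [2,j-1].
  j=2: rhs fails.
  j=3: rhs fails.
  j=4: rhs holds; lhs holds on [2,3]. k = 2.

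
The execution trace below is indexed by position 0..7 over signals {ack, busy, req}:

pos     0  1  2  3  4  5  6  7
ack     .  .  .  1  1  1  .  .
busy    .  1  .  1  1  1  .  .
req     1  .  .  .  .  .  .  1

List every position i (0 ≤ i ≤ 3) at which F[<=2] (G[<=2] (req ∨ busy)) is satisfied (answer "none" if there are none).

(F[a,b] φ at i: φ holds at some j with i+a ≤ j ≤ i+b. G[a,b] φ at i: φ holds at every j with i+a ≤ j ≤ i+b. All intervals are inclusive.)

1, 2, 3

Evaluate at each i in [0,3]:
  i=0: ✗ (none in [0,2])
  i=1: ✓ (witness j=3)
  i=2: ✓ (witness j=3)
  i=3: ✓ (witness j=3)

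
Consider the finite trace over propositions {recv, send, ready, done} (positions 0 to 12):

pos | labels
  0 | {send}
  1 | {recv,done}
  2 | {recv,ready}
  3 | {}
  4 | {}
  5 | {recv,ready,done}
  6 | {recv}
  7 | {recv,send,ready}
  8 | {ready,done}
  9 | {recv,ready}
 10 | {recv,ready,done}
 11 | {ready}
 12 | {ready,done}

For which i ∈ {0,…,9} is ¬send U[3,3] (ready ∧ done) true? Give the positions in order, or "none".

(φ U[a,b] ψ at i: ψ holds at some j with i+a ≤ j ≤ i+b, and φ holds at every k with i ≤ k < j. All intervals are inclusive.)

Evaluate at each i in [0,9]:
  i=0: ✗ (no rhs in [3,3])
  i=1: ✗ (no rhs in [4,4])
  i=2: ✓ (rhs at j=5; lhs holds on [2,4])
  i=3: ✗ (no rhs in [6,6])
  i=4: ✗ (no rhs in [7,7])
  i=5: ✗ (lhs fails at k=7 before rhs at j=8)
  i=6: ✗ (no rhs in [9,9])
  i=7: ✗ (lhs fails at k=7 before rhs at j=10)
  i=8: ✗ (no rhs in [11,11])
  i=9: ✓ (rhs at j=12; lhs holds on [9,11])

2, 9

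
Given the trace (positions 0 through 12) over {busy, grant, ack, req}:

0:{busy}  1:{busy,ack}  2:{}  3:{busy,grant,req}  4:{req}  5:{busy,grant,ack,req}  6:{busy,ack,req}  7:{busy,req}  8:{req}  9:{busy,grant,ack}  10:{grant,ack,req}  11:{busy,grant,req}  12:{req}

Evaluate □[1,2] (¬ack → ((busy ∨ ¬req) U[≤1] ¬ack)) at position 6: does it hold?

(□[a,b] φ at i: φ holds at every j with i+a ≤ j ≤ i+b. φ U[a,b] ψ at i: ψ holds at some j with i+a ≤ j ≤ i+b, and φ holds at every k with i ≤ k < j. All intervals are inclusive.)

Check (¬ack → ((busy ∨ ¬req) U[≤1] ¬ack)) at every j in [7,8]:
  j=7: antecedent true; consequent holds → ✓
  j=8: antecedent true; consequent holds → ✓
All positions satisfy it → formula holds.

Holds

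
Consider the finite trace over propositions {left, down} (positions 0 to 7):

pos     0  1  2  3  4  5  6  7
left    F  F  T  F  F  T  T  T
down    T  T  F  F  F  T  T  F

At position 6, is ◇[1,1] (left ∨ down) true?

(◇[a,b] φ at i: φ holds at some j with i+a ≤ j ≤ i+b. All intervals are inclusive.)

Check (left ∨ down) at each j in [7,7]:
  j=7: true
Found at j=7 → formula holds.

Holds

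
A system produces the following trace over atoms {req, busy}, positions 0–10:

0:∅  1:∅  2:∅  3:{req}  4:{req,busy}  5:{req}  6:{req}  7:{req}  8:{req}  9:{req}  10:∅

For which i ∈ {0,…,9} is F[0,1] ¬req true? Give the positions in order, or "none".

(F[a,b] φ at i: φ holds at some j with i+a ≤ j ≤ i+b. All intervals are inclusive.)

0, 1, 2, 9

Evaluate at each i in [0,9]:
  i=0: ✓ (witness j=0)
  i=1: ✓ (witness j=1)
  i=2: ✓ (witness j=2)
  i=3: ✗ (none in [3,4])
  i=4: ✗ (none in [4,5])
  i=5: ✗ (none in [5,6])
  i=6: ✗ (none in [6,7])
  i=7: ✗ (none in [7,8])
  i=8: ✗ (none in [8,9])
  i=9: ✓ (witness j=10)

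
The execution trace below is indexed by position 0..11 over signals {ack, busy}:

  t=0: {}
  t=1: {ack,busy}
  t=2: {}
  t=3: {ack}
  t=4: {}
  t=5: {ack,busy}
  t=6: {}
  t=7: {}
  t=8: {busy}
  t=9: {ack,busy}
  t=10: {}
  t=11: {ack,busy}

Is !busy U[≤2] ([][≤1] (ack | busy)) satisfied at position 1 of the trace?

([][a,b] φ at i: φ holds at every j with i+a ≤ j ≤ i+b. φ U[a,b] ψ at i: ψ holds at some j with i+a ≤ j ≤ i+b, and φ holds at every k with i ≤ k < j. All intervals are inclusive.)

Need some j in [1,3] with [][≤1] (ack | busy), and !busy at every k in [1,j-1].
  j=1: [][≤1] (ack | busy) — fails at 2.
  j=2: [][≤1] (ack | busy) — fails at 2.
  j=3: [][≤1] (ack | busy) — fails at 4.
No j in the window works → until fails.

Does not hold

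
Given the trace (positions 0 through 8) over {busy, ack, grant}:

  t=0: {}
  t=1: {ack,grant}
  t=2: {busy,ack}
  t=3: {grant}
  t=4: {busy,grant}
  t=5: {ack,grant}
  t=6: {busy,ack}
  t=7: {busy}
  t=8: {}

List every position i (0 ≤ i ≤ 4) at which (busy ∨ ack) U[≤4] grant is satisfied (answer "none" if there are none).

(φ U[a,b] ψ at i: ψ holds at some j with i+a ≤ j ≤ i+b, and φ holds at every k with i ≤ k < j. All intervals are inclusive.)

Evaluate at each i in [0,4]:
  i=0: ✗ (lhs fails at k=0 before rhs at j=1)
  i=1: ✓ (rhs at j=1)
  i=2: ✓ (rhs at j=3; lhs holds on [2,2])
  i=3: ✓ (rhs at j=3)
  i=4: ✓ (rhs at j=4)

1, 2, 3, 4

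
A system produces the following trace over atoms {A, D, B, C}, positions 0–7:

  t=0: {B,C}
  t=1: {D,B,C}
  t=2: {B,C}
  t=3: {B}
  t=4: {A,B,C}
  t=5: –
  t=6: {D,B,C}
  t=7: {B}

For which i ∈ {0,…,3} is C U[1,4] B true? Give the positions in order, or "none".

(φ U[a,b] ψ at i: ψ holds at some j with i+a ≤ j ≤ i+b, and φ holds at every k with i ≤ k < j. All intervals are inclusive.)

Evaluate at each i in [0,3]:
  i=0: ✓ (rhs at j=1; lhs holds on [0,0])
  i=1: ✓ (rhs at j=2; lhs holds on [1,1])
  i=2: ✓ (rhs at j=3; lhs holds on [2,2])
  i=3: ✗ (lhs fails at k=3 before rhs at j=4)

0, 1, 2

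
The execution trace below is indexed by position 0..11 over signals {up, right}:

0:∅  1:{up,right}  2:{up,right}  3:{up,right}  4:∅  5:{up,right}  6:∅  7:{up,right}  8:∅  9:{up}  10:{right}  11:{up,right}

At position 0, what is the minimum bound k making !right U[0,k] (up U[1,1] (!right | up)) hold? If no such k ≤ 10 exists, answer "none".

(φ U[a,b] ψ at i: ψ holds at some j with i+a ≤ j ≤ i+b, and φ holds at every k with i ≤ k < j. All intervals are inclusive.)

Need earliest j ≥ 0 with (up U[1,1] (!right | up)), and !right at every k in [0,j-1].
  j=0: rhs fails.
  j=1: rhs holds; lhs holds on [0,0]. k = 1.

1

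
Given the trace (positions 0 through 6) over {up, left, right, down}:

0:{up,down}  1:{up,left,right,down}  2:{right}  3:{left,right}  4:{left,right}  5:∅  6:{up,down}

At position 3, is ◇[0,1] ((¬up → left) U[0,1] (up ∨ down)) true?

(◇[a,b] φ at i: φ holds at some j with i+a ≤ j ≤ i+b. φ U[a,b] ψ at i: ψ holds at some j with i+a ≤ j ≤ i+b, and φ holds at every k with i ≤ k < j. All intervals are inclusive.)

Check ((¬up → left) U[0,1] (up ∨ down)) at each j in [3,4]:
  j=3: fails
  j=4: fails
No position in the window satisfies it → formula fails.

Does not hold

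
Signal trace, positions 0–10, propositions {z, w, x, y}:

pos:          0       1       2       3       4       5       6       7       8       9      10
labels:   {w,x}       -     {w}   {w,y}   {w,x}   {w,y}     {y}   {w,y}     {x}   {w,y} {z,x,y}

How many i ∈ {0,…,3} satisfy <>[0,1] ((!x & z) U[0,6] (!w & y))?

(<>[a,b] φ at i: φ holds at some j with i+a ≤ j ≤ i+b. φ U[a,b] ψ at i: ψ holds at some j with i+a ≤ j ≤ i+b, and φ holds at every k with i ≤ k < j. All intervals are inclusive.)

Evaluate at each i in [0,3]:
  i=0: ✗ (none in [0,1])
  i=1: ✗ (none in [1,2])
  i=2: ✗ (none in [2,3])
  i=3: ✗ (none in [3,4])
Positions where it holds: {} → 0.

0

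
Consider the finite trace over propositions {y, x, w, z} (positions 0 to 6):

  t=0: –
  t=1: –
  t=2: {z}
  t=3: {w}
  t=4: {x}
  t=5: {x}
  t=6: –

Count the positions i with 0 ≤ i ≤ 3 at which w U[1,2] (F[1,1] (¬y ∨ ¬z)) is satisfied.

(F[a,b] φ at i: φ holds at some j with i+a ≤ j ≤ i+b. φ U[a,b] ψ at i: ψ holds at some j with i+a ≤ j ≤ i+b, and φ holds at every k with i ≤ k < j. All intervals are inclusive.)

1

Evaluate at each i in [0,3]:
  i=0: ✗ (lhs fails at k=0 before rhs at j=1)
  i=1: ✗ (lhs fails at k=1 before rhs at j=2)
  i=2: ✗ (lhs fails at k=2 before rhs at j=3)
  i=3: ✓ (rhs at j=4; lhs holds on [3,3])
Positions where it holds: {3} → 1.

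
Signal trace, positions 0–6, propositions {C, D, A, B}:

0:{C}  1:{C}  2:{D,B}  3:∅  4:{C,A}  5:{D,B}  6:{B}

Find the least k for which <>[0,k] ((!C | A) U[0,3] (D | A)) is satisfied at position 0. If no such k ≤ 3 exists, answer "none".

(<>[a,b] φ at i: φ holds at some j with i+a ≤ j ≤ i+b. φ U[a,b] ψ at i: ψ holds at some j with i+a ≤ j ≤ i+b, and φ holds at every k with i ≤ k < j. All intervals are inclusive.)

Scan j = 0,1,… for ((!C | A) U[0,3] (D | A)):
  j=0: fails
  j=1: fails
  j=2: holds
First hit at j=2, so smallest k = 2-0 = 2.

2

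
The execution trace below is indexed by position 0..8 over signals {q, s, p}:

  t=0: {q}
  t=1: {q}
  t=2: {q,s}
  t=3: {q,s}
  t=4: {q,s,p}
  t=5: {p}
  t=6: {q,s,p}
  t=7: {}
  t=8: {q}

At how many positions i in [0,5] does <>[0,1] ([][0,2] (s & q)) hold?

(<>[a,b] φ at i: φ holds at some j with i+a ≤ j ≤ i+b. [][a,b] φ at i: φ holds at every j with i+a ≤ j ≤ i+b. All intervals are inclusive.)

Evaluate at each i in [0,5]:
  i=0: ✗ (none in [0,1])
  i=1: ✓ (witness j=2)
  i=2: ✓ (witness j=2)
  i=3: ✗ (none in [3,4])
  i=4: ✗ (none in [4,5])
  i=5: ✗ (none in [5,6])
Positions where it holds: {1, 2} → 2.

2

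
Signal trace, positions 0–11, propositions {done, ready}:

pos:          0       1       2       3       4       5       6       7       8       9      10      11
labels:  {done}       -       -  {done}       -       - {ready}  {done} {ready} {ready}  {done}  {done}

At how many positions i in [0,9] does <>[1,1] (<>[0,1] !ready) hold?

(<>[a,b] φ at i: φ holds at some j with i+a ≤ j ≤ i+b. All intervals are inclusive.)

9

Evaluate at each i in [0,9]:
  i=0: ✓ (witness j=1)
  i=1: ✓ (witness j=2)
  i=2: ✓ (witness j=3)
  i=3: ✓ (witness j=4)
  i=4: ✓ (witness j=5)
  i=5: ✓ (witness j=6)
  i=6: ✓ (witness j=7)
  i=7: ✗ (none in [8,8])
  i=8: ✓ (witness j=9)
  i=9: ✓ (witness j=10)
Positions where it holds: {0, 1, 2, 3, 4, 5, 6, 8, 9} → 9.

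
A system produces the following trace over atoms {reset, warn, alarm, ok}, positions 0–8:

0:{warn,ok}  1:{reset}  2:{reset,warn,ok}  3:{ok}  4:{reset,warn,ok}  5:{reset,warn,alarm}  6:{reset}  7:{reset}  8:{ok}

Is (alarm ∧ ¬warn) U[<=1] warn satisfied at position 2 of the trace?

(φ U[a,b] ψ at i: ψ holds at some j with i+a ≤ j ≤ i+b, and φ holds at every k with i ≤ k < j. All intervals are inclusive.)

Need some j in [2,3] with warn, and (alarm ∧ ¬warn) at every k in [2,j-1].
  j=2: warn holds; no prefix to check → satisfied.

Holds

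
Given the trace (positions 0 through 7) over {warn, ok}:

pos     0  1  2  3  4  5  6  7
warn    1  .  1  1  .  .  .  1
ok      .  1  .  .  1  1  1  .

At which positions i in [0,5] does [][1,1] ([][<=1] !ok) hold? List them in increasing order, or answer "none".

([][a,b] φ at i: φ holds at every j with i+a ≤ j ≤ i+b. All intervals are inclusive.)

1

Evaluate at each i in [0,5]:
  i=0: ✗ (fails at j=1)
  i=1: ✓ (all of [2,2])
  i=2: ✗ (fails at j=3)
  i=3: ✗ (fails at j=4)
  i=4: ✗ (fails at j=5)
  i=5: ✗ (fails at j=6)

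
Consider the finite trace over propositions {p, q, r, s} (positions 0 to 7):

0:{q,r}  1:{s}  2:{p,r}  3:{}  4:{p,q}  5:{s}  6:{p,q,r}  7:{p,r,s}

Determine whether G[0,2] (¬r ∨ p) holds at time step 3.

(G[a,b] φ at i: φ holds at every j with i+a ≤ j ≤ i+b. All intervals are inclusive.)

Yes

Check (¬r ∨ p) at every j in [3,5]:
  j=3: true
  j=4: true
  j=5: true
All positions satisfy it → formula holds.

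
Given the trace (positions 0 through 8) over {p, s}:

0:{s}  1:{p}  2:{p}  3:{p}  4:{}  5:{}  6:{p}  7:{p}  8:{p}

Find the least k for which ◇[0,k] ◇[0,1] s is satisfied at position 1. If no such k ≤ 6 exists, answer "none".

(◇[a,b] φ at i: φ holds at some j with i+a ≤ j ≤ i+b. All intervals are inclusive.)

none

Scan j = 1,2,… for ◇[0,1] s:
  j=1: fails
  j=2: fails
  j=3: fails
  j=4: fails
  j=5: fails
  j=6: fails
  j=7: fails
No j in [1,7] satisfies it → none.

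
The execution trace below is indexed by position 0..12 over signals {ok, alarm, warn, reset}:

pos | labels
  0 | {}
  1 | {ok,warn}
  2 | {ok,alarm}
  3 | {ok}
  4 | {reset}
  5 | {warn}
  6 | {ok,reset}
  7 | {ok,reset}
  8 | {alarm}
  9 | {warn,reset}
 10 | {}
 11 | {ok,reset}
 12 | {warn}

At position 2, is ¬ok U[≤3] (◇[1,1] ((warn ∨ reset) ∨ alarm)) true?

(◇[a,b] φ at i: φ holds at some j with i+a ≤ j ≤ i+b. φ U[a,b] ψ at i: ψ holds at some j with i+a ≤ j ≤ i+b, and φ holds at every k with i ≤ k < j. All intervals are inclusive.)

Need some j in [2,5] with ◇[1,1] ((warn ∨ reset) ∨ alarm), and ¬ok at every k in [2,j-1].
  j=2: ◇[1,1] ((warn ∨ reset) ∨ alarm) — fails (none in [3,3]).
  j=3: ◇[1,1] ((warn ∨ reset) ∨ alarm) holds, but ¬ok fails at k=2 → not this j.
  j=4: ◇[1,1] ((warn ∨ reset) ∨ alarm) holds, but ¬ok fails at k=2 → not this j.
  j=5: ◇[1,1] ((warn ∨ reset) ∨ alarm) holds, but ¬ok fails at k=2 → not this j.
No j in the window works → until fails.

No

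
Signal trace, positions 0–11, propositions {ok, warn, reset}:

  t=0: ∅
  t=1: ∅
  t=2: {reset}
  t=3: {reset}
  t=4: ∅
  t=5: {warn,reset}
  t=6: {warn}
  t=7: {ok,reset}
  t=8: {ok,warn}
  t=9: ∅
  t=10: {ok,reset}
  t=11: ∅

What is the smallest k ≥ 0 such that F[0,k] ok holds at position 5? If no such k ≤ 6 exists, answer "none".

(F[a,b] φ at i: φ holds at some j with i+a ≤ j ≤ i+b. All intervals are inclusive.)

2

Scan j = 5,6,… for ok:
  j=5: fails
  j=6: fails
  j=7: holds
First hit at j=7, so smallest k = 7-5 = 2.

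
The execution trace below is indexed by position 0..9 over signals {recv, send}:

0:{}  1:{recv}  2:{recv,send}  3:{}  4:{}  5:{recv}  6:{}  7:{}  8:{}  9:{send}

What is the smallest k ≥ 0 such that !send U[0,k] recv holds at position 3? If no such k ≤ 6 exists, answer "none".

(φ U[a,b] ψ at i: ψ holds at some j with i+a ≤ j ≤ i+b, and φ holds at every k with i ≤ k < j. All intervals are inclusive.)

Need earliest j ≥ 3 with recv, and !send at every k in [3,j-1].
  j=3: rhs fails.
  j=4: rhs fails.
  j=5: rhs holds; lhs holds on [3,4]. k = 2.

2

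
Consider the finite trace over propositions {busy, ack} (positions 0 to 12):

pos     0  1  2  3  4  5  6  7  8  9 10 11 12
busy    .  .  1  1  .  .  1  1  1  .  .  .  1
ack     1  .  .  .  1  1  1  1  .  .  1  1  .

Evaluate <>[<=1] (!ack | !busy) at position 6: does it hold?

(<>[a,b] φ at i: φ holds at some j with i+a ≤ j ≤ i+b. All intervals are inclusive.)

Does not hold

Check (!ack | !busy) at each j in [6,7]:
  j=6: false
  j=7: false
No position in the window satisfies it → formula fails.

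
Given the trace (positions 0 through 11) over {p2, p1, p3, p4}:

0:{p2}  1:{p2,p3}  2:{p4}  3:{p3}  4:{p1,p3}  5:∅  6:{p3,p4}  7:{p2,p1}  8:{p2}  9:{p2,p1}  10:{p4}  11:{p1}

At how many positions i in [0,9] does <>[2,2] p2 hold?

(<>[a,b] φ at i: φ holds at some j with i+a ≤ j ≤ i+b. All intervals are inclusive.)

3

Evaluate at each i in [0,9]:
  i=0: ✗ (none in [2,2])
  i=1: ✗ (none in [3,3])
  i=2: ✗ (none in [4,4])
  i=3: ✗ (none in [5,5])
  i=4: ✗ (none in [6,6])
  i=5: ✓ (witness j=7)
  i=6: ✓ (witness j=8)
  i=7: ✓ (witness j=9)
  i=8: ✗ (none in [10,10])
  i=9: ✗ (none in [11,11])
Positions where it holds: {5, 6, 7} → 3.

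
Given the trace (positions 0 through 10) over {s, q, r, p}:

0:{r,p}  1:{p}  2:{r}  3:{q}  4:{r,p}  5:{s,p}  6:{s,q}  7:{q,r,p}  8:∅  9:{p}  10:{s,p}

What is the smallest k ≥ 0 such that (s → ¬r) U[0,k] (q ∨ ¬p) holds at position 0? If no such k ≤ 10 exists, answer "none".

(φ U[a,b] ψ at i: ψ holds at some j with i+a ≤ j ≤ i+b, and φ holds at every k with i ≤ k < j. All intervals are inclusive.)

Need earliest j ≥ 0 with (q ∨ ¬p), and (s → ¬r) at every k in [0,j-1].
  j=0: rhs fails.
  j=1: rhs fails.
  j=2: rhs holds; lhs holds on [0,1]. k = 2.

2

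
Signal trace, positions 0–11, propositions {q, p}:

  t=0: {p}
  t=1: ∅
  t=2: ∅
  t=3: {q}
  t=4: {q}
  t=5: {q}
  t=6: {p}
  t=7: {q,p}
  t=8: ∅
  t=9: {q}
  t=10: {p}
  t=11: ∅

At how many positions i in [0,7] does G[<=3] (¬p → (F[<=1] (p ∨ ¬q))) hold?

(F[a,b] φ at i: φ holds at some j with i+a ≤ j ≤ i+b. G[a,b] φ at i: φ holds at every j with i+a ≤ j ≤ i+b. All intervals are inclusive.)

3

Evaluate at each i in [0,7]:
  i=0: ✗ (fails at j=3)
  i=1: ✗ (fails at j=3)
  i=2: ✗ (fails at j=3)
  i=3: ✗ (fails at j=3)
  i=4: ✗ (fails at j=4)
  i=5: ✓ (all of [5,8])
  i=6: ✓ (all of [6,9])
  i=7: ✓ (all of [7,10])
Positions where it holds: {5, 6, 7} → 3.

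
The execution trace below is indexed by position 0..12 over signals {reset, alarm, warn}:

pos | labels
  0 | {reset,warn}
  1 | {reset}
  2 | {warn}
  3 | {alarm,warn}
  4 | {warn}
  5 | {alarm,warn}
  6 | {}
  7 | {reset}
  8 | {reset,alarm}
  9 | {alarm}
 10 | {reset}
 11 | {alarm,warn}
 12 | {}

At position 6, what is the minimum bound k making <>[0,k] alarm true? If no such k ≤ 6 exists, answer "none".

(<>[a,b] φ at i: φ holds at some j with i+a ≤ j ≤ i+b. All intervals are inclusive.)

Scan j = 6,7,… for alarm:
  j=6: fails
  j=7: fails
  j=8: holds
First hit at j=8, so smallest k = 8-6 = 2.

2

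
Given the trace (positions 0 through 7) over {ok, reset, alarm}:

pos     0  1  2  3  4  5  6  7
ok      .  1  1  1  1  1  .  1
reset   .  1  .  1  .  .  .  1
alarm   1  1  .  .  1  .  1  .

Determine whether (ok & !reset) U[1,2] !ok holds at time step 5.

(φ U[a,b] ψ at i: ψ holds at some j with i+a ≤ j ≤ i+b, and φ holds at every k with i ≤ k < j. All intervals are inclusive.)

Need some j in [6,7] with !ok, and (ok & !reset) at every k in [5,j-1].
  j=6: !ok holds; (ok & !reset) holds at every k in [5,5] → satisfied.

Holds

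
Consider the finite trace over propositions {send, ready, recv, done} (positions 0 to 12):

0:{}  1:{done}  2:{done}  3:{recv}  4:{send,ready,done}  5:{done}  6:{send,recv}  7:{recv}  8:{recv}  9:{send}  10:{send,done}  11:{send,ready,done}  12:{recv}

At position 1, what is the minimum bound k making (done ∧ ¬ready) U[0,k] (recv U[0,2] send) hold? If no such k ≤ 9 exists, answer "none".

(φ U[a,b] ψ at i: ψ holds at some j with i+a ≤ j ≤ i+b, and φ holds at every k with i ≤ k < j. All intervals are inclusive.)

Need earliest j ≥ 1 with (recv U[0,2] send), and (done ∧ ¬ready) at every k in [1,j-1].
  j=1: rhs fails.
  j=2: rhs fails.
  j=3: rhs holds; lhs holds on [1,2]. k = 2.

2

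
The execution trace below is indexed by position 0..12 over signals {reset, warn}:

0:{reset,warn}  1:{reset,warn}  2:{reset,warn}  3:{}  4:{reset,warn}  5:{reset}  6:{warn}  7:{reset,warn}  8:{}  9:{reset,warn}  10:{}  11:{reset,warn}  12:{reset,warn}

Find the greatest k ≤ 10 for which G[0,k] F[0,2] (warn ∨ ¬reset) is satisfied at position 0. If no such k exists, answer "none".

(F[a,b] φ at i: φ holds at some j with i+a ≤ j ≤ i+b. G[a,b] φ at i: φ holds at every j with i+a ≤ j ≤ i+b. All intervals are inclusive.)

10

F[0,2] (warn ∨ ¬reset) must hold from j=0 onward; find where it first fails.
  j=0: holds
  j=1: holds
  j=2: holds
  j=3: holds
  j=4: holds
  j=5: holds
  j=6: holds
  j=7: holds
  j=8: holds
  j=9: holds
  j=10: holds
Holds through j=10; largest k = 10.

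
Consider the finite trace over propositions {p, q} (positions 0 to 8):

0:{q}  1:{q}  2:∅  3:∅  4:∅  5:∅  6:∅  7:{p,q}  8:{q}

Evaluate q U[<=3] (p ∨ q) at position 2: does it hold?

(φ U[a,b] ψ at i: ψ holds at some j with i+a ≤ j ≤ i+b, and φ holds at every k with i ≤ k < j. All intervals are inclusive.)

Need some j in [2,5] with (p ∨ q), and q at every k in [2,j-1].
  j=2: (p ∨ q) false.
  j=3: (p ∨ q) false.
  j=4: (p ∨ q) false.
  j=5: (p ∨ q) false.
No j in the window works → until fails.

No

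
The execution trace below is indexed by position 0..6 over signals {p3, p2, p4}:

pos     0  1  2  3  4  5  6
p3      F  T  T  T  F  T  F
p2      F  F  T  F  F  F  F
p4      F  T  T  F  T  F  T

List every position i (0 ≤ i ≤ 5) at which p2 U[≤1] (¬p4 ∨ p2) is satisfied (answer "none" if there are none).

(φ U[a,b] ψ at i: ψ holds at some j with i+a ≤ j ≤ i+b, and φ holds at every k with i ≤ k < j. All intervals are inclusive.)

Evaluate at each i in [0,5]:
  i=0: ✓ (rhs at j=0)
  i=1: ✗ (lhs fails at k=1 before rhs at j=2)
  i=2: ✓ (rhs at j=2)
  i=3: ✓ (rhs at j=3)
  i=4: ✗ (lhs fails at k=4 before rhs at j=5)
  i=5: ✓ (rhs at j=5)

0, 2, 3, 5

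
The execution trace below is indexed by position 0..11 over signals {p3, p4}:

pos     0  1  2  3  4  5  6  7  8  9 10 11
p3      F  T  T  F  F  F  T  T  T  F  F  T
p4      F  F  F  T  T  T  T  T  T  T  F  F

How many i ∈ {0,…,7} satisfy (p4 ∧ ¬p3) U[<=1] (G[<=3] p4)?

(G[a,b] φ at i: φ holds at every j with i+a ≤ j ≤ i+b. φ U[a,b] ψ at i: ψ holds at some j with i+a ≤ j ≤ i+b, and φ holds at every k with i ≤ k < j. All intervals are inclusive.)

4

Evaluate at each i in [0,7]:
  i=0: ✗ (no rhs in [0,1])
  i=1: ✗ (no rhs in [1,2])
  i=2: ✗ (lhs fails at k=2 before rhs at j=3)
  i=3: ✓ (rhs at j=3)
  i=4: ✓ (rhs at j=4)
  i=5: ✓ (rhs at j=5)
  i=6: ✓ (rhs at j=6)
  i=7: ✗ (no rhs in [7,8])
Positions where it holds: {3, 4, 5, 6} → 4.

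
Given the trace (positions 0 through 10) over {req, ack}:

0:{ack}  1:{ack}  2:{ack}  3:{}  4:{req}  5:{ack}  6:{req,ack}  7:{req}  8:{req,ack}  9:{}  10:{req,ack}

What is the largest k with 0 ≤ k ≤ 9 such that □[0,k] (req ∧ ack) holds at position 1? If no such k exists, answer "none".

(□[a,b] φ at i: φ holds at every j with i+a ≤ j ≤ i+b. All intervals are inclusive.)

none

(req ∧ ack) must hold from j=1 onward; find where it first fails.
  j=1: fails → no k works.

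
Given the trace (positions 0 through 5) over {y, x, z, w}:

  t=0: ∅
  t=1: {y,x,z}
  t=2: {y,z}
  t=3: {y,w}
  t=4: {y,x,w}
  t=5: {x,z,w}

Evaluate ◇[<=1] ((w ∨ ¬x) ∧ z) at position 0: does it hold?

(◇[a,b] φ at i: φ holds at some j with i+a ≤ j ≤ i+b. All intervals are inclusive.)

Does not hold

Check ((w ∨ ¬x) ∧ z) at each j in [0,1]:
  j=0: false
  j=1: false
No position in the window satisfies it → formula fails.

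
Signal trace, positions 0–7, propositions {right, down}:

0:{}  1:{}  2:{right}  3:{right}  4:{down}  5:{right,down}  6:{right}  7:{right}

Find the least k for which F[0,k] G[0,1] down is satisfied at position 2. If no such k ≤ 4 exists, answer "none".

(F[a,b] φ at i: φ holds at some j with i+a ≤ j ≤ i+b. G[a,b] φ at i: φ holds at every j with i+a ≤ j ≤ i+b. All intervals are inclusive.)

2

Scan j = 2,3,… for G[0,1] down:
  j=2: fails
  j=3: fails
  j=4: holds
First hit at j=4, so smallest k = 4-2 = 2.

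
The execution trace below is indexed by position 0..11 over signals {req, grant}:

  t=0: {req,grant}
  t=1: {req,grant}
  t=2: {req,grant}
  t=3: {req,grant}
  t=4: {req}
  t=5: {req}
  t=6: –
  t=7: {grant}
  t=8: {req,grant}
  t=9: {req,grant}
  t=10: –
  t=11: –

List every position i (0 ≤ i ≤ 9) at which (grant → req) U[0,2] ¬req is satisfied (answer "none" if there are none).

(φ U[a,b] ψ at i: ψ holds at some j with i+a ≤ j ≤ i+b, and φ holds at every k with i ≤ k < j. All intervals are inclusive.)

Evaluate at each i in [0,9]:
  i=0: ✗ (no rhs in [0,2])
  i=1: ✗ (no rhs in [1,3])
  i=2: ✗ (no rhs in [2,4])
  i=3: ✗ (no rhs in [3,5])
  i=4: ✓ (rhs at j=6; lhs holds on [4,5])
  i=5: ✓ (rhs at j=6; lhs holds on [5,5])
  i=6: ✓ (rhs at j=6)
  i=7: ✓ (rhs at j=7)
  i=8: ✓ (rhs at j=10; lhs holds on [8,9])
  i=9: ✓ (rhs at j=10; lhs holds on [9,9])

4, 5, 6, 7, 8, 9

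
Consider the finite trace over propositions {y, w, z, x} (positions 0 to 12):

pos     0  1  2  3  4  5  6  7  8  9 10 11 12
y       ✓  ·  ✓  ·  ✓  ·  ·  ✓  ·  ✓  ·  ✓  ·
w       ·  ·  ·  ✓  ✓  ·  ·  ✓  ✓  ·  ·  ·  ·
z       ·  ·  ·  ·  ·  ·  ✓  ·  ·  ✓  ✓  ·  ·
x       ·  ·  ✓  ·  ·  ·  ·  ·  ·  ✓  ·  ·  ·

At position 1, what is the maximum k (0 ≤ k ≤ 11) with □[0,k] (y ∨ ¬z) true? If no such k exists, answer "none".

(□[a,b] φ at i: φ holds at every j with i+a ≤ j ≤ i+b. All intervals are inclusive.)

(y ∨ ¬z) must hold from j=1 onward; find where it first fails.
  j=1: holds
  j=2: holds
  j=3: holds
  j=4: holds
  j=5: holds
  j=6: fails
Holds on [1,5], so largest k = 4.

4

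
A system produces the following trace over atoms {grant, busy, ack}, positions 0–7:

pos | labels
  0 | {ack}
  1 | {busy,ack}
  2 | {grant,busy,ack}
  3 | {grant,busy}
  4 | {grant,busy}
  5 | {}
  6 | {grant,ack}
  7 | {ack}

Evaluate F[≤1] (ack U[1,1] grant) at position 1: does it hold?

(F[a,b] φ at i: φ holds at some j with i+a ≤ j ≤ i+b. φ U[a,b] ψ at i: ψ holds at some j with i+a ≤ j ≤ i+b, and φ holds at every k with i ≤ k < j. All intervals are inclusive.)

Yes

Check (ack U[1,1] grant) at each j in [1,2]:
  j=1: holds
  j=2: holds
Found at j=1 → formula holds.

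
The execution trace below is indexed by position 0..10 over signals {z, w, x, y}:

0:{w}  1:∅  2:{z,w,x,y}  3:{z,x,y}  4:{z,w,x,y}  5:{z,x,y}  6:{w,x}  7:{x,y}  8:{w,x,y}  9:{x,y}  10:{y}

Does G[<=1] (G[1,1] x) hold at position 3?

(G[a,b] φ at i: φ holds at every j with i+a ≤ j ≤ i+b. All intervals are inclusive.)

Check G[1,1] x at every j in [3,4]:
  j=3: holds on [4,4]
  j=4: holds on [5,5]
All positions satisfy it → formula holds.

Yes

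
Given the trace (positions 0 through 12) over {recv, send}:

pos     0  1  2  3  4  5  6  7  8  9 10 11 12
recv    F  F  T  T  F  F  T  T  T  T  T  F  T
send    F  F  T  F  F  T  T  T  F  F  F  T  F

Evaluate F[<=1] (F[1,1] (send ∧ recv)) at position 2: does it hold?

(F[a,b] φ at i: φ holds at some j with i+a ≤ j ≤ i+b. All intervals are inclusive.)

Does not hold

Check F[1,1] (send ∧ recv) at each j in [2,3]:
  j=2: fails (none in [3,3])
  j=3: fails (none in [4,4])
No position in the window satisfies it → formula fails.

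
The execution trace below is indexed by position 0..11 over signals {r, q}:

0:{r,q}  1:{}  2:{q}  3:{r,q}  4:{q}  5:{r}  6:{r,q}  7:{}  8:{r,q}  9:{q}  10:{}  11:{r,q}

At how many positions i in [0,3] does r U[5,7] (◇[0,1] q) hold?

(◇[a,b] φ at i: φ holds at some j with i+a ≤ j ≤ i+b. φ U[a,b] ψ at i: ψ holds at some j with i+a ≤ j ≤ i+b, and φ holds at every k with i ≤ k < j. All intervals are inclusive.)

Evaluate at each i in [0,3]:
  i=0: ✗ (lhs fails at k=1 before rhs at j=5)
  i=1: ✗ (lhs fails at k=1 before rhs at j=6)
  i=2: ✗ (lhs fails at k=2 before rhs at j=7)
  i=3: ✗ (lhs fails at k=4 before rhs at j=8)
Positions where it holds: {} → 0.

0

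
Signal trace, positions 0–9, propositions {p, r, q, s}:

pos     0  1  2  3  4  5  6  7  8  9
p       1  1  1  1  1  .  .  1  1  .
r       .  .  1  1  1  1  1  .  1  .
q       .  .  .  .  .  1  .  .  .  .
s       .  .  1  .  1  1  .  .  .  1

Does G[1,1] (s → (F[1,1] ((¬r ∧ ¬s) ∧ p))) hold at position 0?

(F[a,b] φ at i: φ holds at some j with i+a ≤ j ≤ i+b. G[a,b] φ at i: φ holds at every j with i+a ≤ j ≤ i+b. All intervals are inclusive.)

Check (s → (F[1,1] ((¬r ∧ ¬s) ∧ p))) at every j in [1,1]:
  j=1: antecedent false → ✓
All positions satisfy it → formula holds.

Yes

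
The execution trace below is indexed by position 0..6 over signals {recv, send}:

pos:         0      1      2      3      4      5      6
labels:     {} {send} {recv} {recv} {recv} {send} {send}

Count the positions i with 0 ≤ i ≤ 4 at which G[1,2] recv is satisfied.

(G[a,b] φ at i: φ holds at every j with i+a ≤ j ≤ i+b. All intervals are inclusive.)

Evaluate at each i in [0,4]:
  i=0: ✗ (fails at j=1)
  i=1: ✓ (all of [2,3])
  i=2: ✓ (all of [3,4])
  i=3: ✗ (fails at j=5)
  i=4: ✗ (fails at j=5)
Positions where it holds: {1, 2} → 2.

2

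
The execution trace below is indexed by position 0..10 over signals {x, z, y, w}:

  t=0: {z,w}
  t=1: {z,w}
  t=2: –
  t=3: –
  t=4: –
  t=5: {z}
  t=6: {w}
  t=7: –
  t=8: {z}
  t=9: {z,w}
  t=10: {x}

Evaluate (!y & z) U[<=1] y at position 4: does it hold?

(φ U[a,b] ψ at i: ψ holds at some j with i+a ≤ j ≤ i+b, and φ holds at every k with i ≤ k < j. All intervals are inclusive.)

Does not hold

Need some j in [4,5] with y, and (!y & z) at every k in [4,j-1].
  j=4: y false.
  j=5: y false.
No j in the window works → until fails.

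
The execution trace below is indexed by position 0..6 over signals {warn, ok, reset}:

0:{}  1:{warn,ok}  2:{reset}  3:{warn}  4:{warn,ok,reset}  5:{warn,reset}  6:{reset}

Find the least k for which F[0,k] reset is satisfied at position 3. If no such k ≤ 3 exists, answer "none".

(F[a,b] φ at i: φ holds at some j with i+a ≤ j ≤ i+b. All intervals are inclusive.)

1

Scan j = 3,4,… for reset:
  j=3: fails
  j=4: holds
First hit at j=4, so smallest k = 4-3 = 1.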